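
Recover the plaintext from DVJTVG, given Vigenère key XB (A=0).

Repeat the key across the ciphertext: XBXBXB
D(3)−X(23): -20≡6 → G
V(21)−B(1): 20 → U
J(9)−X(23): -14≡12 → M
T(19)−B(1): 18 → S
V(21)−X(23): -2≡24 → Y
G(6)−B(1): 5 → F

GUMSYF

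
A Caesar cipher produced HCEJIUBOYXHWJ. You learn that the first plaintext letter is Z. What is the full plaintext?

ZUWBAMTGQPZOB

From the crib: H(7)−Z(25)=-18≡8, so the shift is 8.
Subtract 8 from each ciphertext letter:
H(7): 7−8=-1≡25 → Z
C(2): 2−8=-6≡20 → U
E(4): 4−8=-4≡22 → W
J(9): 9−8=1 → B
I(8): 8−8=0 → A
U(20): 20−8=12 → M
B(1): 1−8=-7≡19 → T
O(14): 14−8=6 → G
Y(24): 24−8=16 → Q
X(23): 23−8=15 → P
H(7): 7−8=-1≡25 → Z
W(22): 22−8=14 → O
J(9): 9−8=1 → B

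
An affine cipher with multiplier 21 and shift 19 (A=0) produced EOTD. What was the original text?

The inverse of 21 mod 26 is 5, since 21·5=105≡1. Apply D(y)=5·(y−19) mod 26:
E(4): 5·(4−19)=-75≡3 → D
O(14): 5·(14−19)=-25≡1 → B
T(19): 5·(19−19)=0 → A
D(3): 5·(3−19)=-80≡24 → Y

DBAY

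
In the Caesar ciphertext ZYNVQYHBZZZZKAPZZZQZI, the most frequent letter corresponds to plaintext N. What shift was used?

12

The most frequent ciphertext letter is Z (appears 9 times).
Z is position 25; N is position 13.
Shift = 12.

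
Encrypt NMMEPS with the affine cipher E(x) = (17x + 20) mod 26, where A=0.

N(13): 17·13+20=241≡7 → H
M(12): 17·12+20=224≡16 → Q
M(12): 17·12+20=224≡16 → Q
E(4): 17·4+20=88≡10 → K
P(15): 17·15+20=275≡15 → P
S(18): 17·18+20=326≡14 → O

HQQKPO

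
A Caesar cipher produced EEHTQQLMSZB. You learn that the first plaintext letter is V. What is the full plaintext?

VVYKHHCDJQS

From the crib: E(4)−V(21)=-17≡9, so the shift is 9.
Subtract 9 from each ciphertext letter:
E(4): 4−9=-5≡21 → V
E(4): 4−9=-5≡21 → V
H(7): 7−9=-2≡24 → Y
T(19): 19−9=10 → K
Q(16): 16−9=7 → H
Q(16): 16−9=7 → H
L(11): 11−9=2 → C
M(12): 12−9=3 → D
S(18): 18−9=9 → J
Z(25): 25−9=16 → Q
B(1): 1−9=-8≡18 → S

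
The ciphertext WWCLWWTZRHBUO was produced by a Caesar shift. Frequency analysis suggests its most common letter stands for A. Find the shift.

The most frequent ciphertext letter is W (appears 4 times).
W is position 22; A is position 0.
Shift = 22.

22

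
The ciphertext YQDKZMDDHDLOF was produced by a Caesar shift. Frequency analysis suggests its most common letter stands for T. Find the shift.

10

The most frequent ciphertext letter is D (appears 4 times).
D is position 3; T is position 19.
Shift = -16≡10.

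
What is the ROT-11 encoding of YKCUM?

JVNFX

Y(24): 24+11=35≡9 → J
K(10): 10+11=21 → V
C(2): 2+11=13 → N
U(20): 20+11=31≡5 → F
M(12): 12+11=23 → X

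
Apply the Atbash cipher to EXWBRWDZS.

VCDYIDWAH

E(4) → V(21)
X(23) → C(2)
W(22) → D(3)
B(1) → Y(24)
R(17) → I(8)
W(22) → D(3)
D(3) → W(22)
Z(25) → A(0)
S(18) → H(7)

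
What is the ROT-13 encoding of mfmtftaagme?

zszgsgnntzr

m(12): 12+13=25 → z
f(5): 5+13=18 → s
m(12): 12+13=25 → z
t(19): 19+13=32≡6 → g
f(5): 5+13=18 → s
t(19): 19+13=32≡6 → g
a(0): 0+13=13 → n
a(0): 0+13=13 → n
g(6): 6+13=19 → t
m(12): 12+13=25 → z
e(4): 4+13=17 → r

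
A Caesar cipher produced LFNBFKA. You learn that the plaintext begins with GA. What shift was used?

From the crib: L(11)−G(6)=5, so the shift is 5.

5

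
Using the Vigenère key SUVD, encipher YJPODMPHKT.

Repeat the key across the message: SUVDSUVDSU
Y(24)+S(18): 42≡16 → Q
J(9)+U(20): 29≡3 → D
P(15)+V(21): 36≡10 → K
O(14)+D(3): 17 → R
D(3)+S(18): 21 → V
M(12)+U(20): 32≡6 → G
P(15)+V(21): 36≡10 → K
H(7)+D(3): 10 → K
K(10)+S(18): 28≡2 → C
T(19)+U(20): 39≡13 → N

QDKRVGKKCN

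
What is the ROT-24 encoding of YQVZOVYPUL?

WOTXMTWNSJ

Y(24): 24+24=48≡22 → W
Q(16): 16+24=40≡14 → O
V(21): 21+24=45≡19 → T
Z(25): 25+24=49≡23 → X
O(14): 14+24=38≡12 → M
V(21): 21+24=45≡19 → T
Y(24): 24+24=48≡22 → W
P(15): 15+24=39≡13 → N
U(20): 20+24=44≡18 → S
L(11): 11+24=35≡9 → J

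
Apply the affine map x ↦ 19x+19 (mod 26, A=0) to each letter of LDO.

UYZ

L(11): 19·11+19=228≡20 → U
D(3): 19·3+19=76≡24 → Y
O(14): 19·14+19=285≡25 → Z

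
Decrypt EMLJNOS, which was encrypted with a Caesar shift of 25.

FNMKOPT

E(4): 4−25=-21≡5 → F
M(12): 12−25=-13≡13 → N
L(11): 11−25=-14≡12 → M
J(9): 9−25=-16≡10 → K
N(13): 13−25=-12≡14 → O
O(14): 14−25=-11≡15 → P
S(18): 18−25=-7≡19 → T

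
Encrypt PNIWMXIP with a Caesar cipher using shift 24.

P(15): 15+24=39≡13 → N
N(13): 13+24=37≡11 → L
I(8): 8+24=32≡6 → G
W(22): 22+24=46≡20 → U
M(12): 12+24=36≡10 → K
X(23): 23+24=47≡21 → V
I(8): 8+24=32≡6 → G
P(15): 15+24=39≡13 → N

NLGUKVGN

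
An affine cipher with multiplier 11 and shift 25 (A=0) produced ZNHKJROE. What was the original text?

The inverse of 11 mod 26 is 19, since 11·19=209≡1. Apply D(y)=19·(y−25) mod 26:
Z(25): 19·(25−25)=0 → A
N(13): 19·(13−25)=-228≡6 → G
H(7): 19·(7−25)=-342≡22 → W
K(10): 19·(10−25)=-285≡1 → B
J(9): 19·(9−25)=-304≡8 → I
R(17): 19·(17−25)=-152≡4 → E
O(14): 19·(14−25)=-209≡25 → Z
E(4): 19·(4−25)=-399≡17 → R

AGWBIEZR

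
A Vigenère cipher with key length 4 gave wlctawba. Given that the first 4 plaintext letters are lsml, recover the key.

Subtract each crib letter from the matching ciphertext letter (mod 26):
w(22)−l(11)=11 → l
l(11)−s(18)=-7≡19 → t
c(2)−m(12)=-10≡16 → q
t(19)−l(11)=8 → i

ltqi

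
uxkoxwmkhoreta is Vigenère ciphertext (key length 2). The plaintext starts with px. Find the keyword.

fa

Subtract each crib letter from the matching ciphertext letter (mod 26):
u(20)−p(15)=5 → f
x(23)−x(23)=0 → a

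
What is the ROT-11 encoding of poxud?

p(15): 15+11=26≡0 → a
o(14): 14+11=25 → z
x(23): 23+11=34≡8 → i
u(20): 20+11=31≡5 → f
d(3): 3+11=14 → o

azifo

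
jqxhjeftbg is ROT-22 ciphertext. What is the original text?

nublnijxfk

j(9): 9−22=-13≡13 → n
q(16): 16−22=-6≡20 → u
x(23): 23−22=1 → b
h(7): 7−22=-15≡11 → l
j(9): 9−22=-13≡13 → n
e(4): 4−22=-18≡8 → i
f(5): 5−22=-17≡9 → j
t(19): 19−22=-3≡23 → x
b(1): 1−22=-21≡5 → f
g(6): 6−22=-16≡10 → k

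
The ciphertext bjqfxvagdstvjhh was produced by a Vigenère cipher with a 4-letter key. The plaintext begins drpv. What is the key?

ysbk

Subtract each crib letter from the matching ciphertext letter (mod 26):
b(1)−d(3)=-2≡24 → y
j(9)−r(17)=-8≡18 → s
q(16)−p(15)=1 → b
f(5)−v(21)=-16≡10 → k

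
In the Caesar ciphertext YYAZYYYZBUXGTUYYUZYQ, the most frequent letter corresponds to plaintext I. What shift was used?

The most frequent ciphertext letter is Y (appears 8 times).
Y is position 24; I is position 8.
Shift = 16.

16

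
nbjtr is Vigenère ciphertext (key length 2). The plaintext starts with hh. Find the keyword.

gu

Subtract each crib letter from the matching ciphertext letter (mod 26):
n(13)−h(7)=6 → g
b(1)−h(7)=-6≡20 → u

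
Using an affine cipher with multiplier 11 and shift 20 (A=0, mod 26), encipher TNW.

VHC

T(19): 11·19+20=229≡21 → V
N(13): 11·13+20=163≡7 → H
W(22): 11·22+20=262≡2 → C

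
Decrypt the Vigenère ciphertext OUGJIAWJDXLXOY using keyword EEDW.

KQDNEWTNZTIBKU

Repeat the key across the ciphertext: EEDWEEDWEEDWEE
O(14)−E(4): 10 → K
U(20)−E(4): 16 → Q
G(6)−D(3): 3 → D
J(9)−W(22): -13≡13 → N
I(8)−E(4): 4 → E
A(0)−E(4): -4≡22 → W
W(22)−D(3): 19 → T
J(9)−W(22): -13≡13 → N
D(3)−E(4): -1≡25 → Z
X(23)−E(4): 19 → T
L(11)−D(3): 8 → I
X(23)−W(22): 1 → B
O(14)−E(4): 10 → K
Y(24)−E(4): 20 → U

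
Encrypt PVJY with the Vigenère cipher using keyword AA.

PVJY

Repeat the key across the message: AAAA
P(15)+A(0): 15 → P
V(21)+A(0): 21 → V
J(9)+A(0): 9 → J
Y(24)+A(0): 24 → Y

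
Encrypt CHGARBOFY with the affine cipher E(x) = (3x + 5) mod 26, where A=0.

C(2): 3·2+5=11 → L
H(7): 3·7+5=26≡0 → A
G(6): 3·6+5=23 → X
A(0): 3·0+5=5 → F
R(17): 3·17+5=56≡4 → E
B(1): 3·1+5=8 → I
O(14): 3·14+5=47≡21 → V
F(5): 3·5+5=20 → U
Y(24): 3·24+5=77≡25 → Z

LAXFEIVUZ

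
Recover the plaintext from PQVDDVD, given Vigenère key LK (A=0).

Repeat the key across the ciphertext: LKLKLKL
P(15)−L(11): 4 → E
Q(16)−K(10): 6 → G
V(21)−L(11): 10 → K
D(3)−K(10): -7≡19 → T
D(3)−L(11): -8≡18 → S
V(21)−K(10): 11 → L
D(3)−L(11): -8≡18 → S

EGKTSLS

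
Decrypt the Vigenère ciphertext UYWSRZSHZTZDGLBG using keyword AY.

UAWURBSJZVZFGNBI

Repeat the key across the ciphertext: AYAYAYAYAYAYAYAY
U(20)−A(0): 20 → U
Y(24)−Y(24): 0 → A
W(22)−A(0): 22 → W
S(18)−Y(24): -6≡20 → U
R(17)−A(0): 17 → R
Z(25)−Y(24): 1 → B
S(18)−A(0): 18 → S
H(7)−Y(24): -17≡9 → J
Z(25)−A(0): 25 → Z
T(19)−Y(24): -5≡21 → V
Z(25)−A(0): 25 → Z
D(3)−Y(24): -21≡5 → F
G(6)−A(0): 6 → G
L(11)−Y(24): -13≡13 → N
B(1)−A(0): 1 → B
G(6)−Y(24): -18≡8 → I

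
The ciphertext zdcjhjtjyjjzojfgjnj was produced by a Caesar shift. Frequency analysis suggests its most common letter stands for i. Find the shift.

1

The most frequent ciphertext letter is j (appears 8 times).
j is position 9; i is position 8.
Shift = 1.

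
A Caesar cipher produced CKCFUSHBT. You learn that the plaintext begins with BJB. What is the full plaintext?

BJBETRGAS

From the crib: C(2)−B(1)=1, so the shift is 1.
Subtract 1 from each ciphertext letter:
C(2): 2−1=1 → B
K(10): 10−1=9 → J
C(2): 2−1=1 → B
F(5): 5−1=4 → E
U(20): 20−1=19 → T
S(18): 18−1=17 → R
H(7): 7−1=6 → G
B(1): 1−1=0 → A
T(19): 19−1=18 → S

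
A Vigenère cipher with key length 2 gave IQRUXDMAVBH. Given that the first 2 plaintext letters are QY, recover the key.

Subtract each crib letter from the matching ciphertext letter (mod 26):
I(8)−Q(16)=-8≡18 → S
Q(16)−Y(24)=-8≡18 → S

SS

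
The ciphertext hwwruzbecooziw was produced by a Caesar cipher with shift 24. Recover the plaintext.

jyytwbdgeqqbky

h(7): 7−24=-17≡9 → j
w(22): 22−24=-2≡24 → y
w(22): 22−24=-2≡24 → y
r(17): 17−24=-7≡19 → t
u(20): 20−24=-4≡22 → w
z(25): 25−24=1 → b
b(1): 1−24=-23≡3 → d
e(4): 4−24=-20≡6 → g
c(2): 2−24=-22≡4 → e
o(14): 14−24=-10≡16 → q
o(14): 14−24=-10≡16 → q
z(25): 25−24=1 → b
i(8): 8−24=-16≡10 → k
w(22): 22−24=-2≡24 → y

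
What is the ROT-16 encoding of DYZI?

TOPY

D(3): 3+16=19 → T
Y(24): 24+16=40≡14 → O
Z(25): 25+16=41≡15 → P
I(8): 8+16=24 → Y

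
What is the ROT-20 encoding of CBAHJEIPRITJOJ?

C(2): 2+20=22 → W
B(1): 1+20=21 → V
A(0): 0+20=20 → U
H(7): 7+20=27≡1 → B
J(9): 9+20=29≡3 → D
E(4): 4+20=24 → Y
I(8): 8+20=28≡2 → C
P(15): 15+20=35≡9 → J
R(17): 17+20=37≡11 → L
I(8): 8+20=28≡2 → C
T(19): 19+20=39≡13 → N
J(9): 9+20=29≡3 → D
O(14): 14+20=34≡8 → I
J(9): 9+20=29≡3 → D

WVUBDYCJLCNDID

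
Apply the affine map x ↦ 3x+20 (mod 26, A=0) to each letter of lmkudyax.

l(11): 3·11+20=53≡1 → b
m(12): 3·12+20=56≡4 → e
k(10): 3·10+20=50≡24 → y
u(20): 3·20+20=80≡2 → c
d(3): 3·3+20=29≡3 → d
y(24): 3·24+20=92≡14 → o
a(0): 3·0+20=20 → u
x(23): 3·23+20=89≡11 → l

beycdoul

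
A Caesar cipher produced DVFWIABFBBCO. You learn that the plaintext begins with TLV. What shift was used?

From the crib: D(3)−T(19)=-16≡10, so the shift is 10.

10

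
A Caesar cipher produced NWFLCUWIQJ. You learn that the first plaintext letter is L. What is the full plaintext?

From the crib: N(13)−L(11)=2, so the shift is 2.
Subtract 2 from each ciphertext letter:
N(13): 13−2=11 → L
W(22): 22−2=20 → U
F(5): 5−2=3 → D
L(11): 11−2=9 → J
C(2): 2−2=0 → A
U(20): 20−2=18 → S
W(22): 22−2=20 → U
I(8): 8−2=6 → G
Q(16): 16−2=14 → O
J(9): 9−2=7 → H

LUDJASUGOH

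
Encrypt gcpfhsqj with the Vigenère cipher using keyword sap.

ycexhhij

Repeat the key across the message: sapsapsa
g(6)+s(18): 24 → y
c(2)+a(0): 2 → c
p(15)+p(15): 30≡4 → e
f(5)+s(18): 23 → x
h(7)+a(0): 7 → h
s(18)+p(15): 33≡7 → h
q(16)+s(18): 34≡8 → i
j(9)+a(0): 9 → j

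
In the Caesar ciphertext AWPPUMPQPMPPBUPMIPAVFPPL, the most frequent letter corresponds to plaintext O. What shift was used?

The most frequent ciphertext letter is P (appears 10 times).
P is position 15; O is position 14.
Shift = 1.

1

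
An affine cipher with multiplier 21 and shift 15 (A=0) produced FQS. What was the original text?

CFP

The inverse of 21 mod 26 is 5, since 21·5=105≡1. Apply D(y)=5·(y−15) mod 26:
F(5): 5·(5−15)=-50≡2 → C
Q(16): 5·(16−15)=5 → F
S(18): 5·(18−15)=15 → P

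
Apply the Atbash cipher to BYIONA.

YBRLMZ

B(1) → Y(24)
Y(24) → B(1)
I(8) → R(17)
O(14) → L(11)
N(13) → M(12)
A(0) → Z(25)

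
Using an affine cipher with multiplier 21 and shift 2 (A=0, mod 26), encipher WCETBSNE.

W(22): 21·22+2=464≡22 → W
C(2): 21·2+2=44≡18 → S
E(4): 21·4+2=86≡8 → I
T(19): 21·19+2=401≡11 → L
B(1): 21·1+2=23 → X
S(18): 21·18+2=380≡16 → Q
N(13): 21·13+2=275≡15 → P
E(4): 21·4+2=86≡8 → I

WSILXQPI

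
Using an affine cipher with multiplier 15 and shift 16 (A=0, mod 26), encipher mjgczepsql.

m(12): 15·12+16=196≡14 → o
j(9): 15·9+16=151≡21 → v
g(6): 15·6+16=106≡2 → c
c(2): 15·2+16=46≡20 → u
z(25): 15·25+16=391≡1 → b
e(4): 15·4+16=76≡24 → y
p(15): 15·15+16=241≡7 → h
s(18): 15·18+16=286≡0 → a
q(16): 15·16+16=256≡22 → w
l(11): 15·11+16=181≡25 → z

ovcubyhawz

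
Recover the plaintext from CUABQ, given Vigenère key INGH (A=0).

UHUUI

Repeat the key across the ciphertext: INGHI
C(2)−I(8): -6≡20 → U
U(20)−N(13): 7 → H
A(0)−G(6): -6≡20 → U
B(1)−H(7): -6≡20 → U
Q(16)−I(8): 8 → I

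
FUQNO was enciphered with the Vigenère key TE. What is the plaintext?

Repeat the key across the ciphertext: TETET
F(5)−T(19): -14≡12 → M
U(20)−E(4): 16 → Q
Q(16)−T(19): -3≡23 → X
N(13)−E(4): 9 → J
O(14)−T(19): -5≡21 → V

MQXJV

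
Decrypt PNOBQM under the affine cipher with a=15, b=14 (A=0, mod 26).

HTANOM

The inverse of 15 mod 26 is 7, since 15·7=105≡1. Apply D(y)=7·(y−14) mod 26:
P(15): 7·(15−14)=7 → H
N(13): 7·(13−14)=-7≡19 → T
O(14): 7·(14−14)=0 → A
B(1): 7·(1−14)=-91≡13 → N
Q(16): 7·(16−14)=14 → O
M(12): 7·(12−14)=-14≡12 → M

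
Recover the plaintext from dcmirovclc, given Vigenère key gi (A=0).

xugalgpufu

Repeat the key across the ciphertext: gigigigigi
d(3)−g(6): -3≡23 → x
c(2)−i(8): -6≡20 → u
m(12)−g(6): 6 → g
i(8)−i(8): 0 → a
r(17)−g(6): 11 → l
o(14)−i(8): 6 → g
v(21)−g(6): 15 → p
c(2)−i(8): -6≡20 → u
l(11)−g(6): 5 → f
c(2)−i(8): -6≡20 → u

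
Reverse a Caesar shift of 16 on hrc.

h(7): 7−16=-9≡17 → r
r(17): 17−16=1 → b
c(2): 2−16=-14≡12 → m

rbm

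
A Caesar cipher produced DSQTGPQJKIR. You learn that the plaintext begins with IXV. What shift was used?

21

From the crib: D(3)−I(8)=-5≡21, so the shift is 21.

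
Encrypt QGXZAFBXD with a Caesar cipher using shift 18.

IYPRSXTPV

Q(16): 16+18=34≡8 → I
G(6): 6+18=24 → Y
X(23): 23+18=41≡15 → P
Z(25): 25+18=43≡17 → R
A(0): 0+18=18 → S
F(5): 5+18=23 → X
B(1): 1+18=19 → T
X(23): 23+18=41≡15 → P
D(3): 3+18=21 → V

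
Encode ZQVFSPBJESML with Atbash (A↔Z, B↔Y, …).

AJEUHKYQVHNO

Z(25) → A(0)
Q(16) → J(9)
V(21) → E(4)
F(5) → U(20)
S(18) → H(7)
P(15) → K(10)
B(1) → Y(24)
J(9) → Q(16)
E(4) → V(21)
S(18) → H(7)
M(12) → N(13)
L(11) → O(14)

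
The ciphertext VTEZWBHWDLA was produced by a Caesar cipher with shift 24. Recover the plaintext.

V(21): 21−24=-3≡23 → X
T(19): 19−24=-5≡21 → V
E(4): 4−24=-20≡6 → G
Z(25): 25−24=1 → B
W(22): 22−24=-2≡24 → Y
B(1): 1−24=-23≡3 → D
H(7): 7−24=-17≡9 → J
W(22): 22−24=-2≡24 → Y
D(3): 3−24=-21≡5 → F
L(11): 11−24=-13≡13 → N
A(0): 0−24=-24≡2 → C

XVGBYDJYFNC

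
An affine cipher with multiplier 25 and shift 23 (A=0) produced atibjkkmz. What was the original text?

The inverse of 25 mod 26 is 25, since 25·25=625≡1. Apply D(y)=25·(y−23) mod 26:
a(0): 25·(0−23)=-575≡23 → x
t(19): 25·(19−23)=-100≡4 → e
i(8): 25·(8−23)=-375≡15 → p
b(1): 25·(1−23)=-550≡22 → w
j(9): 25·(9−23)=-350≡14 → o
k(10): 25·(10−23)=-325≡13 → n
k(10): 25·(10−23)=-325≡13 → n
m(12): 25·(12−23)=-275≡11 → l
z(25): 25·(25−23)=50≡24 → y

xepwonnly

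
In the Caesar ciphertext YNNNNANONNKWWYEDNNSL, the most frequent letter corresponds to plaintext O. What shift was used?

The most frequent ciphertext letter is N (appears 9 times).
N is position 13; O is position 14.
Shift = -1≡25.

25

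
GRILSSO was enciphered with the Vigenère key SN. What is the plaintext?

OEQYAFW

Repeat the key across the ciphertext: SNSNSNS
G(6)−S(18): -12≡14 → O
R(17)−N(13): 4 → E
I(8)−S(18): -10≡16 → Q
L(11)−N(13): -2≡24 → Y
S(18)−S(18): 0 → A
S(18)−N(13): 5 → F
O(14)−S(18): -4≡22 → W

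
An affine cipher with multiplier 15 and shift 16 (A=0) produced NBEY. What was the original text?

FZUE

The inverse of 15 mod 26 is 7, since 15·7=105≡1. Apply D(y)=7·(y−16) mod 26:
N(13): 7·(13−16)=-21≡5 → F
B(1): 7·(1−16)=-105≡25 → Z
E(4): 7·(4−16)=-84≡20 → U
Y(24): 7·(24−16)=56≡4 → E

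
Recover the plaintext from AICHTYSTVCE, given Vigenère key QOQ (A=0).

KUMRFICFFMQ

Repeat the key across the ciphertext: QOQQOQQOQQO
A(0)−Q(16): -16≡10 → K
I(8)−O(14): -6≡20 → U
C(2)−Q(16): -14≡12 → M
H(7)−Q(16): -9≡17 → R
T(19)−O(14): 5 → F
Y(24)−Q(16): 8 → I
S(18)−Q(16): 2 → C
T(19)−O(14): 5 → F
V(21)−Q(16): 5 → F
C(2)−Q(16): -14≡12 → M
E(4)−O(14): -10≡16 → Q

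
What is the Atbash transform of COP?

C(2) → X(23)
O(14) → L(11)
P(15) → K(10)

XLK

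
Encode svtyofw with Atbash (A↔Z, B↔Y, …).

s(18) → h(7)
v(21) → e(4)
t(19) → g(6)
y(24) → b(1)
o(14) → l(11)
f(5) → u(20)
w(22) → d(3)

hegblud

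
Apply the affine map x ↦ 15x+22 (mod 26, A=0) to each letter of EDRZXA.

E(4): 15·4+22=82≡4 → E
D(3): 15·3+22=67≡15 → P
R(17): 15·17+22=277≡17 → R
Z(25): 15·25+22=397≡7 → H
X(23): 15·23+22=367≡3 → D
A(0): 15·0+22=22 → W

EPRHDW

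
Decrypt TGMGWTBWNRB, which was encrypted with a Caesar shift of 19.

ANTNDAIDUYI

T(19): 19−19=0 → A
G(6): 6−19=-13≡13 → N
M(12): 12−19=-7≡19 → T
G(6): 6−19=-13≡13 → N
W(22): 22−19=3 → D
T(19): 19−19=0 → A
B(1): 1−19=-18≡8 → I
W(22): 22−19=3 → D
N(13): 13−19=-6≡20 → U
R(17): 17−19=-2≡24 → Y
B(1): 1−19=-18≡8 → I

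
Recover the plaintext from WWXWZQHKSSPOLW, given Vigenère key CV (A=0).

Repeat the key across the ciphertext: CVCVCVCVCVCVCV
W(22)−C(2): 20 → U
W(22)−V(21): 1 → B
X(23)−C(2): 21 → V
W(22)−V(21): 1 → B
Z(25)−C(2): 23 → X
Q(16)−V(21): -5≡21 → V
H(7)−C(2): 5 → F
K(10)−V(21): -11≡15 → P
S(18)−C(2): 16 → Q
S(18)−V(21): -3≡23 → X
P(15)−C(2): 13 → N
O(14)−V(21): -7≡19 → T
L(11)−C(2): 9 → J
W(22)−V(21): 1 → B

UBVBXVFPQXNTJB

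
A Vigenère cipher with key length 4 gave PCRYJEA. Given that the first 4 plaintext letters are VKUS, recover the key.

Subtract each crib letter from the matching ciphertext letter (mod 26):
P(15)−V(21)=-6≡20 → U
C(2)−K(10)=-8≡18 → S
R(17)−U(20)=-3≡23 → X
Y(24)−S(18)=6 → G

USXG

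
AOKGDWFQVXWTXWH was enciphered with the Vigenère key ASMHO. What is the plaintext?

AWYZPWNEOJWBLPT

Repeat the key across the ciphertext: ASMHOASMHOASMHO
A(0)−A(0): 0 → A
O(14)−S(18): -4≡22 → W
K(10)−M(12): -2≡24 → Y
G(6)−H(7): -1≡25 → Z
D(3)−O(14): -11≡15 → P
W(22)−A(0): 22 → W
F(5)−S(18): -13≡13 → N
Q(16)−M(12): 4 → E
V(21)−H(7): 14 → O
X(23)−O(14): 9 → J
W(22)−A(0): 22 → W
T(19)−S(18): 1 → B
X(23)−M(12): 11 → L
W(22)−H(7): 15 → P
H(7)−O(14): -7≡19 → T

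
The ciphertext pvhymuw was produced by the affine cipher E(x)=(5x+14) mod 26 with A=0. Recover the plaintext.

The inverse of 5 mod 26 is 21, since 5·21=105≡1. Apply D(y)=21·(y−14) mod 26:
p(15): 21·(15−14)=21 → v
v(21): 21·(21−14)=147≡17 → r
h(7): 21·(7−14)=-147≡9 → j
y(24): 21·(24−14)=210≡2 → c
m(12): 21·(12−14)=-42≡10 → k
u(20): 21·(20−14)=126≡22 → w
w(22): 21·(22−14)=168≡12 → m

vrjckwm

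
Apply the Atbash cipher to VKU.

V(21) → E(4)
K(10) → P(15)
U(20) → F(5)

EPF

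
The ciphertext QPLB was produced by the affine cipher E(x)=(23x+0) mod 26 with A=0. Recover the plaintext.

MVFR

The inverse of 23 mod 26 is 17, since 23·17=391≡1. Apply D(y)=17·(y−0) mod 26:
Q(16): 17·(16−0)=272≡12 → M
P(15): 17·(15−0)=255≡21 → V
L(11): 17·(11−0)=187≡5 → F
B(1): 17·(1−0)=17 → R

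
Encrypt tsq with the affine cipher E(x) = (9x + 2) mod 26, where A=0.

t(19): 9·19+2=173≡17 → r
s(18): 9·18+2=164≡8 → i
q(16): 9·16+2=146≡16 → q

riq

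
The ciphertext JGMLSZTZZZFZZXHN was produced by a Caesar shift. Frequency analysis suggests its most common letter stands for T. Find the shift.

6

The most frequent ciphertext letter is Z (appears 6 times).
Z is position 25; T is position 19.
Shift = 6.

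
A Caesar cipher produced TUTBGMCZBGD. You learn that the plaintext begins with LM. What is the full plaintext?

From the crib: T(19)−L(11)=8, so the shift is 8.
Subtract 8 from each ciphertext letter:
T(19): 19−8=11 → L
U(20): 20−8=12 → M
T(19): 19−8=11 → L
B(1): 1−8=-7≡19 → T
G(6): 6−8=-2≡24 → Y
M(12): 12−8=4 → E
C(2): 2−8=-6≡20 → U
Z(25): 25−8=17 → R
B(1): 1−8=-7≡19 → T
G(6): 6−8=-2≡24 → Y
D(3): 3−8=-5≡21 → V

LMLTYEURTYV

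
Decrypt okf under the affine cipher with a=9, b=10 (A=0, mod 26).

The inverse of 9 mod 26 is 3, since 9·3=27≡1. Apply D(y)=3·(y−10) mod 26:
o(14): 3·(14−10)=12 → m
k(10): 3·(10−10)=0 → a
f(5): 3·(5−10)=-15≡11 → l

mal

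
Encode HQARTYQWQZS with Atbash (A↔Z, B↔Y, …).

H(7) → S(18)
Q(16) → J(9)
A(0) → Z(25)
R(17) → I(8)
T(19) → G(6)
Y(24) → B(1)
Q(16) → J(9)
W(22) → D(3)
Q(16) → J(9)
Z(25) → A(0)
S(18) → H(7)

SJZIGBJDJAH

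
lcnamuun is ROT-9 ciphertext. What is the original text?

cterdlle

l(11): 11−9=2 → c
c(2): 2−9=-7≡19 → t
n(13): 13−9=4 → e
a(0): 0−9=-9≡17 → r
m(12): 12−9=3 → d
u(20): 20−9=11 → l
u(20): 20−9=11 → l
n(13): 13−9=4 → e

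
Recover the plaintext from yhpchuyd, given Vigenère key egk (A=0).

Repeat the key across the ciphertext: egkegkeg
y(24)−e(4): 20 → u
h(7)−g(6): 1 → b
p(15)−k(10): 5 → f
c(2)−e(4): -2≡24 → y
h(7)−g(6): 1 → b
u(20)−k(10): 10 → k
y(24)−e(4): 20 → u
d(3)−g(6): -3≡23 → x

ubfybkux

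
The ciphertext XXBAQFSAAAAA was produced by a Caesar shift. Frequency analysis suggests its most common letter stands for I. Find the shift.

18

The most frequent ciphertext letter is A (appears 6 times).
A is position 0; I is position 8.
Shift = -8≡18.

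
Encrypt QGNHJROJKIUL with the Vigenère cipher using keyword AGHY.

QMUFJXVHKOBJ

Repeat the key across the message: AGHYAGHYAGHY
Q(16)+A(0): 16 → Q
G(6)+G(6): 12 → M
N(13)+H(7): 20 → U
H(7)+Y(24): 31≡5 → F
J(9)+A(0): 9 → J
R(17)+G(6): 23 → X
O(14)+H(7): 21 → V
J(9)+Y(24): 33≡7 → H
K(10)+A(0): 10 → K
I(8)+G(6): 14 → O
U(20)+H(7): 27≡1 → B
L(11)+Y(24): 35≡9 → J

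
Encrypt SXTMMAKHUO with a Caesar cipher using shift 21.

S(18): 18+21=39≡13 → N
X(23): 23+21=44≡18 → S
T(19): 19+21=40≡14 → O
M(12): 12+21=33≡7 → H
M(12): 12+21=33≡7 → H
A(0): 0+21=21 → V
K(10): 10+21=31≡5 → F
H(7): 7+21=28≡2 → C
U(20): 20+21=41≡15 → P
O(14): 14+21=35≡9 → J

NSOHHVFCPJ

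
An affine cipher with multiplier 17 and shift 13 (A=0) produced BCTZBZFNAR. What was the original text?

KHIQKQYANO

The inverse of 17 mod 26 is 23, since 17·23=391≡1. Apply D(y)=23·(y−13) mod 26:
B(1): 23·(1−13)=-276≡10 → K
C(2): 23·(2−13)=-253≡7 → H
T(19): 23·(19−13)=138≡8 → I
Z(25): 23·(25−13)=276≡16 → Q
B(1): 23·(1−13)=-276≡10 → K
Z(25): 23·(25−13)=276≡16 → Q
F(5): 23·(5−13)=-184≡24 → Y
N(13): 23·(13−13)=0 → A
A(0): 23·(0−13)=-299≡13 → N
R(17): 23·(17−13)=92≡14 → O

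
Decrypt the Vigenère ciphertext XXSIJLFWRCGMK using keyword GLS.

Repeat the key across the ciphertext: GLSGLSGLSGLSG
X(23)−G(6): 17 → R
X(23)−L(11): 12 → M
S(18)−S(18): 0 → A
I(8)−G(6): 2 → C
J(9)−L(11): -2≡24 → Y
L(11)−S(18): -7≡19 → T
F(5)−G(6): -1≡25 → Z
W(22)−L(11): 11 → L
R(17)−S(18): -1≡25 → Z
C(2)−G(6): -4≡22 → W
G(6)−L(11): -5≡21 → V
M(12)−S(18): -6≡20 → U
K(10)−G(6): 4 → E

RMACYTZLZWVUE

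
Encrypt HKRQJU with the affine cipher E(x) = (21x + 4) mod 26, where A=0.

VGXCLI

H(7): 21·7+4=151≡21 → V
K(10): 21·10+4=214≡6 → G
R(17): 21·17+4=361≡23 → X
Q(16): 21·16+4=340≡2 → C
J(9): 21·9+4=193≡11 → L
U(20): 21·20+4=424≡8 → I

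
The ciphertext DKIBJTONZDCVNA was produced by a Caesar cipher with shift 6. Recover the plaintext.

XECVDNIHTXWPHU

D(3): 3−6=-3≡23 → X
K(10): 10−6=4 → E
I(8): 8−6=2 → C
B(1): 1−6=-5≡21 → V
J(9): 9−6=3 → D
T(19): 19−6=13 → N
O(14): 14−6=8 → I
N(13): 13−6=7 → H
Z(25): 25−6=19 → T
D(3): 3−6=-3≡23 → X
C(2): 2−6=-4≡22 → W
V(21): 21−6=15 → P
N(13): 13−6=7 → H
A(0): 0−6=-6≡20 → U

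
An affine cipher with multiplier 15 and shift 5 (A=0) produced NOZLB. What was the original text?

The inverse of 15 mod 26 is 7, since 15·7=105≡1. Apply D(y)=7·(y−5) mod 26:
N(13): 7·(13−5)=56≡4 → E
O(14): 7·(14−5)=63≡11 → L
Z(25): 7·(25−5)=140≡10 → K
L(11): 7·(11−5)=42≡16 → Q
B(1): 7·(1−5)=-28≡24 → Y

ELKQY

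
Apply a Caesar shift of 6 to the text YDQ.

Y(24): 24+6=30≡4 → E
D(3): 3+6=9 → J
Q(16): 16+6=22 → W

EJW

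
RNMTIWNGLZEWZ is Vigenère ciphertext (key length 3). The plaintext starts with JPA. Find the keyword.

IYM

Subtract each crib letter from the matching ciphertext letter (mod 26):
R(17)−J(9)=8 → I
N(13)−P(15)=-2≡24 → Y
M(12)−A(0)=12 → M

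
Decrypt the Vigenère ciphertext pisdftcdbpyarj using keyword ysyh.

rquwhbewdxattr

Repeat the key across the ciphertext: ysyhysyhysyhys
p(15)−y(24): -9≡17 → r
i(8)−s(18): -10≡16 → q
s(18)−y(24): -6≡20 → u
d(3)−h(7): -4≡22 → w
f(5)−y(24): -19≡7 → h
t(19)−s(18): 1 → b
c(2)−y(24): -22≡4 → e
d(3)−h(7): -4≡22 → w
b(1)−y(24): -23≡3 → d
p(15)−s(18): -3≡23 → x
y(24)−y(24): 0 → a
a(0)−h(7): -7≡19 → t
r(17)−y(24): -7≡19 → t
j(9)−s(18): -9≡17 → r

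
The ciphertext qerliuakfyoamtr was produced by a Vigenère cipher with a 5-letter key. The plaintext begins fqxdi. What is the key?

Subtract each crib letter from the matching ciphertext letter (mod 26):
q(16)−f(5)=11 → l
e(4)−q(16)=-12≡14 → o
r(17)−x(23)=-6≡20 → u
l(11)−d(3)=8 → i
i(8)−i(8)=0 → a

louia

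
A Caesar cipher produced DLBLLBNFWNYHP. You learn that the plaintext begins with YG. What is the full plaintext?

From the crib: D(3)−Y(24)=-21≡5, so the shift is 5.
Subtract 5 from each ciphertext letter:
D(3): 3−5=-2≡24 → Y
L(11): 11−5=6 → G
B(1): 1−5=-4≡22 → W
L(11): 11−5=6 → G
L(11): 11−5=6 → G
B(1): 1−5=-4≡22 → W
N(13): 13−5=8 → I
F(5): 5−5=0 → A
W(22): 22−5=17 → R
N(13): 13−5=8 → I
Y(24): 24−5=19 → T
H(7): 7−5=2 → C
P(15): 15−5=10 → K

YGWGGWIARITCK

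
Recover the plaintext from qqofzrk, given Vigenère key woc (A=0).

ucmjlpo

Repeat the key across the ciphertext: wocwocw
q(16)−w(22): -6≡20 → u
q(16)−o(14): 2 → c
o(14)−c(2): 12 → m
f(5)−w(22): -17≡9 → j
z(25)−o(14): 11 → l
r(17)−c(2): 15 → p
k(10)−w(22): -12≡14 → o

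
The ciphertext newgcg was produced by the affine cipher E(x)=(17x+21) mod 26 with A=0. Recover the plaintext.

The inverse of 17 mod 26 is 23, since 17·23=391≡1. Apply D(y)=23·(y−21) mod 26:
n(13): 23·(13−21)=-184≡24 → y
e(4): 23·(4−21)=-391≡25 → z
w(22): 23·(22−21)=23 → x
g(6): 23·(6−21)=-345≡19 → t
c(2): 23·(2−21)=-437≡5 → f
g(6): 23·(6−21)=-345≡19 → t

yzxtft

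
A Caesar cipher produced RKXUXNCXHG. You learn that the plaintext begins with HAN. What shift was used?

10

From the crib: R(17)−H(7)=10, so the shift is 10.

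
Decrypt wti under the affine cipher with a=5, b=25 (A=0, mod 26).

peh

The inverse of 5 mod 26 is 21, since 5·21=105≡1. Apply D(y)=21·(y−25) mod 26:
w(22): 21·(22−25)=-63≡15 → p
t(19): 21·(19−25)=-126≡4 → e
i(8): 21·(8−25)=-357≡7 → h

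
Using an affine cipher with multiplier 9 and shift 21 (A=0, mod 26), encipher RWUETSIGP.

R(17): 9·17+21=174≡18 → S
W(22): 9·22+21=219≡11 → L
U(20): 9·20+21=201≡19 → T
E(4): 9·4+21=57≡5 → F
T(19): 9·19+21=192≡10 → K
S(18): 9·18+21=183≡1 → B
I(8): 9·8+21=93≡15 → P
G(6): 9·6+21=75≡23 → X
P(15): 9·15+21=156≡0 → A

SLTFKBPXA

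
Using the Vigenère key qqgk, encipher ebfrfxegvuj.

Repeat the key across the message: qqgkqqgkqqg
e(4)+q(16): 20 → u
b(1)+q(16): 17 → r
f(5)+g(6): 11 → l
r(17)+k(10): 27≡1 → b
f(5)+q(16): 21 → v
x(23)+q(16): 39≡13 → n
e(4)+g(6): 10 → k
g(6)+k(10): 16 → q
v(21)+q(16): 37≡11 → l
u(20)+q(16): 36≡10 → k
j(9)+g(6): 15 → p

urlbvnkqlkp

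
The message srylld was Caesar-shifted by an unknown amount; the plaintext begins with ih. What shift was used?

From the crib: s(18)−i(8)=10, so the shift is 10.

10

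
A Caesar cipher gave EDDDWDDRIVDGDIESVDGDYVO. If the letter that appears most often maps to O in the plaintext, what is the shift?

15

The most frequent ciphertext letter is D (appears 9 times).
D is position 3; O is position 14.
Shift = -11≡15.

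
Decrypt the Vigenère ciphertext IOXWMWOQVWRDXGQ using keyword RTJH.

RVOPVDFJEDIWGNH

Repeat the key across the ciphertext: RTJHRTJHRTJHRTJ
I(8)−R(17): -9≡17 → R
O(14)−T(19): -5≡21 → V
X(23)−J(9): 14 → O
W(22)−H(7): 15 → P
M(12)−R(17): -5≡21 → V
W(22)−T(19): 3 → D
O(14)−J(9): 5 → F
Q(16)−H(7): 9 → J
V(21)−R(17): 4 → E
W(22)−T(19): 3 → D
R(17)−J(9): 8 → I
D(3)−H(7): -4≡22 → W
X(23)−R(17): 6 → G
G(6)−T(19): -13≡13 → N
Q(16)−J(9): 7 → H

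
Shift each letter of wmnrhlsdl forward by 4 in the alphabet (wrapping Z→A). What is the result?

aqrvlpwhp

w(22): 22+4=26≡0 → a
m(12): 12+4=16 → q
n(13): 13+4=17 → r
r(17): 17+4=21 → v
h(7): 7+4=11 → l
l(11): 11+4=15 → p
s(18): 18+4=22 → w
d(3): 3+4=7 → h
l(11): 11+4=15 → p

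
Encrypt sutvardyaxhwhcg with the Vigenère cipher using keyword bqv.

Repeat the key across the message: bqvbqvbqvbqvbqv
s(18)+b(1): 19 → t
u(20)+q(16): 36≡10 → k
t(19)+v(21): 40≡14 → o
v(21)+b(1): 22 → w
a(0)+q(16): 16 → q
r(17)+v(21): 38≡12 → m
d(3)+b(1): 4 → e
y(24)+q(16): 40≡14 → o
a(0)+v(21): 21 → v
x(23)+b(1): 24 → y
h(7)+q(16): 23 → x
w(22)+v(21): 43≡17 → r
h(7)+b(1): 8 → i
c(2)+q(16): 18 → s
g(6)+v(21): 27≡1 → b

tkowqmeovyxrisb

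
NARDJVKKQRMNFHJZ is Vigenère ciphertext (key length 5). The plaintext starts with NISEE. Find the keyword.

ASZZF

Subtract each crib letter from the matching ciphertext letter (mod 26):
N(13)−N(13)=0 → A
A(0)−I(8)=-8≡18 → S
R(17)−S(18)=-1≡25 → Z
D(3)−E(4)=-1≡25 → Z
J(9)−E(4)=5 → F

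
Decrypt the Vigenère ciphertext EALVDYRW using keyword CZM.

CBZTEMPX

Repeat the key across the ciphertext: CZMCZMCZ
E(4)−C(2): 2 → C
A(0)−Z(25): -25≡1 → B
L(11)−M(12): -1≡25 → Z
V(21)−C(2): 19 → T
D(3)−Z(25): -22≡4 → E
Y(24)−M(12): 12 → M
R(17)−C(2): 15 → P
W(22)−Z(25): -3≡23 → X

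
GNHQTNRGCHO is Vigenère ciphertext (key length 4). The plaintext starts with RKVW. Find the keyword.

Subtract each crib letter from the matching ciphertext letter (mod 26):
G(6)−R(17)=-11≡15 → P
N(13)−K(10)=3 → D
H(7)−V(21)=-14≡12 → M
Q(16)−W(22)=-6≡20 → U

PDMU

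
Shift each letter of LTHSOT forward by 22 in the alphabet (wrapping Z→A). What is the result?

L(11): 11+22=33≡7 → H
T(19): 19+22=41≡15 → P
H(7): 7+22=29≡3 → D
S(18): 18+22=40≡14 → O
O(14): 14+22=36≡10 → K
T(19): 19+22=41≡15 → P

HPDOKP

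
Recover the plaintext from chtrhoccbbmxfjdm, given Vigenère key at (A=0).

cotyhvcjbimefqdt

Repeat the key across the ciphertext: atatatatatatatat
c(2)−a(0): 2 → c
h(7)−t(19): -12≡14 → o
t(19)−a(0): 19 → t
r(17)−t(19): -2≡24 → y
h(7)−a(0): 7 → h
o(14)−t(19): -5≡21 → v
c(2)−a(0): 2 → c
c(2)−t(19): -17≡9 → j
b(1)−a(0): 1 → b
b(1)−t(19): -18≡8 → i
m(12)−a(0): 12 → m
x(23)−t(19): 4 → e
f(5)−a(0): 5 → f
j(9)−t(19): -10≡16 → q
d(3)−a(0): 3 → d
m(12)−t(19): -7≡19 → t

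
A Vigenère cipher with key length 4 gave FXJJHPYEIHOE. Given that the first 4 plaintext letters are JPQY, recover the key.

WITL

Subtract each crib letter from the matching ciphertext letter (mod 26):
F(5)−J(9)=-4≡22 → W
X(23)−P(15)=8 → I
J(9)−Q(16)=-7≡19 → T
J(9)−Y(24)=-15≡11 → L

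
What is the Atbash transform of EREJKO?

E(4) → V(21)
R(17) → I(8)
E(4) → V(21)
J(9) → Q(16)
K(10) → P(15)
O(14) → L(11)

VIVQPL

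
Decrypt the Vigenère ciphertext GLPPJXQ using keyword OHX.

SESBCAC

Repeat the key across the ciphertext: OHXOHXO
G(6)−O(14): -8≡18 → S
L(11)−H(7): 4 → E
P(15)−X(23): -8≡18 → S
P(15)−O(14): 1 → B
J(9)−H(7): 2 → C
X(23)−X(23): 0 → A
Q(16)−O(14): 2 → C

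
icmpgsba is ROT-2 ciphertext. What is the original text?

i(8): 8−2=6 → g
c(2): 2−2=0 → a
m(12): 12−2=10 → k
p(15): 15−2=13 → n
g(6): 6−2=4 → e
s(18): 18−2=16 → q
b(1): 1−2=-1≡25 → z
a(0): 0−2=-2≡24 → y

gakneqzy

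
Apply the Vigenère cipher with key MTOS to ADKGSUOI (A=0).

MWYYENCA

Repeat the key across the message: MTOSMTOS
A(0)+M(12): 12 → M
D(3)+T(19): 22 → W
K(10)+O(14): 24 → Y
G(6)+S(18): 24 → Y
S(18)+M(12): 30≡4 → E
U(20)+T(19): 39≡13 → N
O(14)+O(14): 28≡2 → C
I(8)+S(18): 26≡0 → A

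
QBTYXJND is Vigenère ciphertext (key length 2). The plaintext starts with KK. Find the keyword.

Subtract each crib letter from the matching ciphertext letter (mod 26):
Q(16)−K(10)=6 → G
B(1)−K(10)=-9≡17 → R

GR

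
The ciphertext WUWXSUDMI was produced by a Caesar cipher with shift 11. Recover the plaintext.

LJLMHJSBX

W(22): 22−11=11 → L
U(20): 20−11=9 → J
W(22): 22−11=11 → L
X(23): 23−11=12 → M
S(18): 18−11=7 → H
U(20): 20−11=9 → J
D(3): 3−11=-8≡18 → S
M(12): 12−11=1 → B
I(8): 8−11=-3≡23 → X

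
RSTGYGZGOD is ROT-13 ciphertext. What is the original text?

R(17): 17−13=4 → E
S(18): 18−13=5 → F
T(19): 19−13=6 → G
G(6): 6−13=-7≡19 → T
Y(24): 24−13=11 → L
G(6): 6−13=-7≡19 → T
Z(25): 25−13=12 → M
G(6): 6−13=-7≡19 → T
O(14): 14−13=1 → B
D(3): 3−13=-10≡16 → Q

EFGTLTMTBQ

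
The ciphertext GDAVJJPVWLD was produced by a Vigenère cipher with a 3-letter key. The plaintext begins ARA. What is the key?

GMA

Subtract each crib letter from the matching ciphertext letter (mod 26):
G(6)−A(0)=6 → G
D(3)−R(17)=-14≡12 → M
A(0)−A(0)=0 → A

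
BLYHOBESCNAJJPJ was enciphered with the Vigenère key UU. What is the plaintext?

HRENUHKYITGPPVP

Repeat the key across the ciphertext: UUUUUUUUUUUUUUU
B(1)−U(20): -19≡7 → H
L(11)−U(20): -9≡17 → R
Y(24)−U(20): 4 → E
H(7)−U(20): -13≡13 → N
O(14)−U(20): -6≡20 → U
B(1)−U(20): -19≡7 → H
E(4)−U(20): -16≡10 → K
S(18)−U(20): -2≡24 → Y
C(2)−U(20): -18≡8 → I
N(13)−U(20): -7≡19 → T
A(0)−U(20): -20≡6 → G
J(9)−U(20): -11≡15 → P
J(9)−U(20): -11≡15 → P
P(15)−U(20): -5≡21 → V
J(9)−U(20): -11≡15 → P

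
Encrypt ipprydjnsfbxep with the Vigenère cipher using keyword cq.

kfrhatlduvdngf

Repeat the key across the message: cqcqcqcqcqcqcq
i(8)+c(2): 10 → k
p(15)+q(16): 31≡5 → f
p(15)+c(2): 17 → r
r(17)+q(16): 33≡7 → h
y(24)+c(2): 26≡0 → a
d(3)+q(16): 19 → t
j(9)+c(2): 11 → l
n(13)+q(16): 29≡3 → d
s(18)+c(2): 20 → u
f(5)+q(16): 21 → v
b(1)+c(2): 3 → d
x(23)+q(16): 39≡13 → n
e(4)+c(2): 6 → g
p(15)+q(16): 31≡5 → f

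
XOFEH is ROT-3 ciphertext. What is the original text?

X(23): 23−3=20 → U
O(14): 14−3=11 → L
F(5): 5−3=2 → C
E(4): 4−3=1 → B
H(7): 7−3=4 → E

ULCBE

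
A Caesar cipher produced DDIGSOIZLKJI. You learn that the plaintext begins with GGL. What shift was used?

23

From the crib: D(3)−G(6)=-3≡23, so the shift is 23.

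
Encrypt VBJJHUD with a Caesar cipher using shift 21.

V(21): 21+21=42≡16 → Q
B(1): 1+21=22 → W
J(9): 9+21=30≡4 → E
J(9): 9+21=30≡4 → E
H(7): 7+21=28≡2 → C
U(20): 20+21=41≡15 → P
D(3): 3+21=24 → Y

QWEECPY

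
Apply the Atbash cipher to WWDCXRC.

DDWXCIX

W(22) → D(3)
W(22) → D(3)
D(3) → W(22)
C(2) → X(23)
X(23) → C(2)
R(17) → I(8)
C(2) → X(23)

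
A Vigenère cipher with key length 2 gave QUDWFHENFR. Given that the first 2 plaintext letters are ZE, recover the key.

RQ

Subtract each crib letter from the matching ciphertext letter (mod 26):
Q(16)−Z(25)=-9≡17 → R
U(20)−E(4)=16 → Q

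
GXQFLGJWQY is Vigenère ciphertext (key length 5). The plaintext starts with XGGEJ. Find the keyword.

JRKBC

Subtract each crib letter from the matching ciphertext letter (mod 26):
G(6)−X(23)=-17≡9 → J
X(23)−G(6)=17 → R
Q(16)−G(6)=10 → K
F(5)−E(4)=1 → B
L(11)−J(9)=2 → C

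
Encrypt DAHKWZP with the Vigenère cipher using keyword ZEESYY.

CELCUXO

Repeat the key across the message: ZEESYYZ
D(3)+Z(25): 28≡2 → C
A(0)+E(4): 4 → E
H(7)+E(4): 11 → L
K(10)+S(18): 28≡2 → C
W(22)+Y(24): 46≡20 → U
Z(25)+Y(24): 49≡23 → X
P(15)+Z(25): 40≡14 → O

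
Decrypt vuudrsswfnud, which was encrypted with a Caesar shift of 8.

nmmvjkkoxfmv

v(21): 21−8=13 → n
u(20): 20−8=12 → m
u(20): 20−8=12 → m
d(3): 3−8=-5≡21 → v
r(17): 17−8=9 → j
s(18): 18−8=10 → k
s(18): 18−8=10 → k
w(22): 22−8=14 → o
f(5): 5−8=-3≡23 → x
n(13): 13−8=5 → f
u(20): 20−8=12 → m
d(3): 3−8=-5≡21 → v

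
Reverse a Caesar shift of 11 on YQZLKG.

NFOAZV

Y(24): 24−11=13 → N
Q(16): 16−11=5 → F
Z(25): 25−11=14 → O
L(11): 11−11=0 → A
K(10): 10−11=-1≡25 → Z
G(6): 6−11=-5≡21 → V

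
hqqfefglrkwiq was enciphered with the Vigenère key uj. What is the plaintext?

nhwwkwmcxbczw

Repeat the key across the ciphertext: ujujujujujuju
h(7)−u(20): -13≡13 → n
q(16)−j(9): 7 → h
q(16)−u(20): -4≡22 → w
f(5)−j(9): -4≡22 → w
e(4)−u(20): -16≡10 → k
f(5)−j(9): -4≡22 → w
g(6)−u(20): -14≡12 → m
l(11)−j(9): 2 → c
r(17)−u(20): -3≡23 → x
k(10)−j(9): 1 → b
w(22)−u(20): 2 → c
i(8)−j(9): -1≡25 → z
q(16)−u(20): -4≡22 → w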